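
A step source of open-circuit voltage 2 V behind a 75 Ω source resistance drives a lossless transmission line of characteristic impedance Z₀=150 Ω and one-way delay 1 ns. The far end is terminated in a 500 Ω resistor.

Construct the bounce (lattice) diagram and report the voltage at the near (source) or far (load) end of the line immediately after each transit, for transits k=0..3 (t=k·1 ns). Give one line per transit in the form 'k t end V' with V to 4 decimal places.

0 0 source 1.3333
1 1 load 2.0513
2 2 source 1.8120
3 3 load 1.6831

Γ_L=0.538462, Γ_S=-0.333333; launch V₁=2·150/225=1.333333
k=0 src: V=1.3333
k=1 load: inc=1.333333, refl=1.333333·0.538462=0.7179; V=0.000000+1.333333+0.717949=2.0513
k=2 src: inc=0.717949, refl=0.717949·-0.333333=-0.2393; V=1.333333+0.717949+-0.239316=1.8120
k=3 load: inc=-0.239316, refl=-0.239316·0.538462=-0.1289; V=2.051282+-0.239316+-0.128863=1.6831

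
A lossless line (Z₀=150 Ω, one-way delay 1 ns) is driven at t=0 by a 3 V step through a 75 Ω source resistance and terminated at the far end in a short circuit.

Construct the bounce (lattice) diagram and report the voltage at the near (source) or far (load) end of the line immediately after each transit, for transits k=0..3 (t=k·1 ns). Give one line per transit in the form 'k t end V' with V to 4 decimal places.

0 0 source 2.0000
1 1 load 0.0000
2 2 source 0.6667
3 3 load 0.0000

Γ_L=-1.000000, Γ_S=-0.333333; launch V₁=3·150/225=2.000000
k=0 src: V=2.0000
k=1 load: inc=2.000000, refl=2.000000·-1.000000=-2.0000; V=0.000000+2.000000+-2.000000=0.0000
k=2 src: inc=-2.000000, refl=-2.000000·-0.333333=0.6667; V=2.000000+-2.000000+0.666667=0.6667
k=3 load: inc=0.666667, refl=0.666667·-1.000000=-0.6667; V=0.000000+0.666667+-0.666667=0.0000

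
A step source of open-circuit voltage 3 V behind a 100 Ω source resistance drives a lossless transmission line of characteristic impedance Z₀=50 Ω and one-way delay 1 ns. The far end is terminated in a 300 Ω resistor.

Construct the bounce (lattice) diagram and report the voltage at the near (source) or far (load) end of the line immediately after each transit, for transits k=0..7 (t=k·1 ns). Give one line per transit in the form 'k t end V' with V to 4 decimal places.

0 0 source 1.0000
1 1 load 1.7143
2 2 source 1.9524
3 3 load 2.1224
4 4 source 2.1791
5 5 load 2.2196
6 6 source 2.2331
7 7 load 2.2428

Γ_L=0.714286, Γ_S=0.333333; launch V₁=3·50/150=1.000000
k=0 src: V=1.0000
k=1 load: inc=1.000000, refl=1.000000·0.714286=0.7143; V=0.000000+1.000000+0.714286=1.7143
k=2 src: inc=0.714286, refl=0.714286·0.333333=0.2381; V=1.000000+0.714286+0.238095=1.9524
k=3 load: inc=0.238095, refl=0.238095·0.714286=0.1701; V=1.714286+0.238095+0.170068=2.1224
k=4 src: inc=0.170068, refl=0.170068·0.333333=0.0567; V=1.952381+0.170068+0.056689=2.1791
k=5 load: inc=0.056689, refl=0.056689·0.714286=0.0405; V=2.122449+0.056689+0.040492=2.2196
k=6 src: inc=0.040492, refl=0.040492·0.333333=0.0135; V=2.179138+0.040492+0.013497=2.2331
k=7 load: inc=0.013497, refl=0.013497·0.714286=0.0096; V=2.219631+0.013497+0.009641=2.2428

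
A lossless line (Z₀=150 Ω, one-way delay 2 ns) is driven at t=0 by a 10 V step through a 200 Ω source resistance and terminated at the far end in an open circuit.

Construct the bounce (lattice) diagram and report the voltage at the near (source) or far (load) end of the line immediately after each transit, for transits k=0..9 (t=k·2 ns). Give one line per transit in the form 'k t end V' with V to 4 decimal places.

Γ_L=1.000000, Γ_S=0.142857; launch V₁=10·150/350=4.285714
k=0 src: V=4.2857
k=1 load: inc=4.285714, refl=4.285714·1.000000=4.2857; V=0.000000+4.285714+4.285714=8.5714
k=2 src: inc=4.285714, refl=4.285714·0.142857=0.6122; V=4.285714+4.285714+0.612245=9.1837
k=3 load: inc=0.612245, refl=0.612245·1.000000=0.6122; V=8.571429+0.612245+0.612245=9.7959
k=4 src: inc=0.612245, refl=0.612245·0.142857=0.0875; V=9.183673+0.612245+0.087464=9.8834
k=5 load: inc=0.087464, refl=0.087464·1.000000=0.0875; V=9.795918+0.087464+0.087464=9.9708
k=6 src: inc=0.087464, refl=0.087464·0.142857=0.0125; V=9.883382+0.087464+0.012495=9.9833
k=7 load: inc=0.012495, refl=0.012495·1.000000=0.0125; V=9.970845+0.012495+0.012495=9.9958
k=8 src: inc=0.012495, refl=0.012495·0.142857=0.0018; V=9.983340+0.012495+0.001785=9.9976
k=9 load: inc=0.001785, refl=0.001785·1.000000=0.0018; V=9.995835+0.001785+0.001785=9.9994

0 0 source 4.2857
1 2 load 8.5714
2 4 source 9.1837
3 6 load 9.7959
4 8 source 9.8834
5 10 load 9.9708
6 12 source 9.9833
7 14 load 9.9958
8 16 source 9.9976
9 18 load 9.9994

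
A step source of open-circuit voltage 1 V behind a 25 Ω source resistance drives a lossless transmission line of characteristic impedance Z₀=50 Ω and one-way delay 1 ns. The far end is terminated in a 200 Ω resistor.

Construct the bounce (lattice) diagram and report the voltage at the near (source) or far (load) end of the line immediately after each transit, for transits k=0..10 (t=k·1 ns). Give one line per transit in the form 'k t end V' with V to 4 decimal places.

Γ_L=0.600000, Γ_S=-0.333333; launch V₁=1·50/75=0.666667
k=0 src: V=0.6667
k=1 load: inc=0.666667, refl=0.666667·0.600000=0.4000; V=0.000000+0.666667+0.400000=1.0667
k=2 src: inc=0.400000, refl=0.400000·-0.333333=-0.1333; V=0.666667+0.400000+-0.133333=0.9333
k=3 load: inc=-0.133333, refl=-0.133333·0.600000=-0.0800; V=1.066667+-0.133333+-0.080000=0.8533
k=4 src: inc=-0.080000, refl=-0.080000·-0.333333=0.0267; V=0.933333+-0.080000+0.026667=0.8800
k=5 load: inc=0.026667, refl=0.026667·0.600000=0.0160; V=0.853333+0.026667+0.016000=0.8960
k=6 src: inc=0.016000, refl=0.016000·-0.333333=-0.0053; V=0.880000+0.016000+-0.005333=0.8907
k=7 load: inc=-0.005333, refl=-0.005333·0.600000=-0.0032; V=0.896000+-0.005333+-0.003200=0.8875
k=8 src: inc=-0.003200, refl=-0.003200·-0.333333=0.0011; V=0.890667+-0.003200+0.001067=0.8885
k=9 load: inc=0.001067, refl=0.001067·0.600000=0.0006; V=0.887467+0.001067+0.000640=0.8892
k=10 src: inc=0.000640, refl=0.000640·-0.333333=-0.0002; V=0.888533+0.000640+-0.000213=0.8890

0 0 source 0.6667
1 1 load 1.0667
2 2 source 0.9333
3 3 load 0.8533
4 4 source 0.8800
5 5 load 0.8960
6 6 source 0.8907
7 7 load 0.8875
8 8 source 0.8885
9 9 load 0.8892
10 10 source 0.8890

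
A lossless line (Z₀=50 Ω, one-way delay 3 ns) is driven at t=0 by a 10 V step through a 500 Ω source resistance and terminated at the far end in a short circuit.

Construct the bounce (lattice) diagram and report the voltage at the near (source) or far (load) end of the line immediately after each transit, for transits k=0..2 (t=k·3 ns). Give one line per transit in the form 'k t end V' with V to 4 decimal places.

0 0 source 0.9091
1 3 load 0.0000
2 6 source -0.7438

Γ_L=-1.000000, Γ_S=0.818182; launch V₁=10·50/550=0.909091
k=0 src: V=0.9091
k=1 load: inc=0.909091, refl=0.909091·-1.000000=-0.9091; V=0.000000+0.909091+-0.909091=0.0000
k=2 src: inc=-0.909091, refl=-0.909091·0.818182=-0.7438; V=0.909091+-0.909091+-0.743802=-0.7438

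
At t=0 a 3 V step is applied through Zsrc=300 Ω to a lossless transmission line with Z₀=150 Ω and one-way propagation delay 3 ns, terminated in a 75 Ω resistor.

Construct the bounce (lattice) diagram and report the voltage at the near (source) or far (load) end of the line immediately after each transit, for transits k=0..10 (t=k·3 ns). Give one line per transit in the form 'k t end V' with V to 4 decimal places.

0 0 source 1.0000
1 3 load 0.6667
2 6 source 0.5556
3 9 load 0.5926
4 12 source 0.6049
5 15 load 0.6008
6 18 source 0.5995
7 21 load 0.5999
8 24 source 0.6001
9 27 load 0.6000
10 30 source 0.6000

Γ_L=-0.333333, Γ_S=0.333333; launch V₁=3·150/450=1.000000
k=0 src: V=1.0000
k=1 load: inc=1.000000, refl=1.000000·-0.333333=-0.3333; V=0.000000+1.000000+-0.333333=0.6667
k=2 src: inc=-0.333333, refl=-0.333333·0.333333=-0.1111; V=1.000000+-0.333333+-0.111111=0.5556
k=3 load: inc=-0.111111, refl=-0.111111·-0.333333=0.0370; V=0.666667+-0.111111+0.037037=0.5926
k=4 src: inc=0.037037, refl=0.037037·0.333333=0.0123; V=0.555556+0.037037+0.012346=0.6049
k=5 load: inc=0.012346, refl=0.012346·-0.333333=-0.0041; V=0.592593+0.012346+-0.004115=0.6008
k=6 src: inc=-0.004115, refl=-0.004115·0.333333=-0.0014; V=0.604938+-0.004115+-0.001372=0.5995
k=7 load: inc=-0.001372, refl=-0.001372·-0.333333=0.0005; V=0.600823+-0.001372+0.000457=0.5999
k=8 src: inc=0.000457, refl=0.000457·0.333333=0.0002; V=0.599451+0.000457+0.000152=0.6001
k=9 load: inc=0.000152, refl=0.000152·-0.333333=-0.0001; V=0.599909+0.000152+-0.000051=0.6000
k=10 src: inc=-0.000051, refl=-0.000051·0.333333=-0.0000; V=0.600061+-0.000051+-0.000017=0.6000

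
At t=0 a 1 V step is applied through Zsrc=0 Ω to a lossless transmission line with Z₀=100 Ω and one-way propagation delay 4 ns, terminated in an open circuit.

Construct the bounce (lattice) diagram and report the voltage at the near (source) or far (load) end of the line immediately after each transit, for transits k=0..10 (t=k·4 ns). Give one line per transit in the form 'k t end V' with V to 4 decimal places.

0 0 source 1.0000
1 4 load 2.0000
2 8 source 1.0000
3 12 load 0.0000
4 16 source 1.0000
5 20 load 2.0000
6 24 source 1.0000
7 28 load 0.0000
8 32 source 1.0000
9 36 load 2.0000
10 40 source 1.0000

Γ_L=1.000000, Γ_S=-1.000000; launch V₁=1·100/100=1.000000
k=0 src: V=1.0000
k=1 load: inc=1.000000, refl=1.000000·1.000000=1.0000; V=0.000000+1.000000+1.000000=2.0000
k=2 src: inc=1.000000, refl=1.000000·-1.000000=-1.0000; V=1.000000+1.000000+-1.000000=1.0000
k=3 load: inc=-1.000000, refl=-1.000000·1.000000=-1.0000; V=2.000000+-1.000000+-1.000000=0.0000
k=4 src: inc=-1.000000, refl=-1.000000·-1.000000=1.0000; V=1.000000+-1.000000+1.000000=1.0000
k=5 load: inc=1.000000, refl=1.000000·1.000000=1.0000; V=0.000000+1.000000+1.000000=2.0000
k=6 src: inc=1.000000, refl=1.000000·-1.000000=-1.0000; V=1.000000+1.000000+-1.000000=1.0000
k=7 load: inc=-1.000000, refl=-1.000000·1.000000=-1.0000; V=2.000000+-1.000000+-1.000000=0.0000
k=8 src: inc=-1.000000, refl=-1.000000·-1.000000=1.0000; V=1.000000+-1.000000+1.000000=1.0000
k=9 load: inc=1.000000, refl=1.000000·1.000000=1.0000; V=0.000000+1.000000+1.000000=2.0000
k=10 src: inc=1.000000, refl=1.000000·-1.000000=-1.0000; V=1.000000+1.000000+-1.000000=1.0000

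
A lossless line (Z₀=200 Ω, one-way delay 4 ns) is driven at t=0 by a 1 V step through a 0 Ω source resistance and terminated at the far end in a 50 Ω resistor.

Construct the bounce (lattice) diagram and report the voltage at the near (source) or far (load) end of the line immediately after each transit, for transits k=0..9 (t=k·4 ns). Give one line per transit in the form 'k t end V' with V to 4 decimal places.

Γ_L=-0.600000, Γ_S=-1.000000; launch V₁=1·200/200=1.000000
k=0 src: V=1.0000
k=1 load: inc=1.000000, refl=1.000000·-0.600000=-0.6000; V=0.000000+1.000000+-0.600000=0.4000
k=2 src: inc=-0.600000, refl=-0.600000·-1.000000=0.6000; V=1.000000+-0.600000+0.600000=1.0000
k=3 load: inc=0.600000, refl=0.600000·-0.600000=-0.3600; V=0.400000+0.600000+-0.360000=0.6400
k=4 src: inc=-0.360000, refl=-0.360000·-1.000000=0.3600; V=1.000000+-0.360000+0.360000=1.0000
k=5 load: inc=0.360000, refl=0.360000·-0.600000=-0.2160; V=0.640000+0.360000+-0.216000=0.7840
k=6 src: inc=-0.216000, refl=-0.216000·-1.000000=0.2160; V=1.000000+-0.216000+0.216000=1.0000
k=7 load: inc=0.216000, refl=0.216000·-0.600000=-0.1296; V=0.784000+0.216000+-0.129600=0.8704
k=8 src: inc=-0.129600, refl=-0.129600·-1.000000=0.1296; V=1.000000+-0.129600+0.129600=1.0000
k=9 load: inc=0.129600, refl=0.129600·-0.600000=-0.0778; V=0.870400+0.129600+-0.077760=0.9222

0 0 source 1.0000
1 4 load 0.4000
2 8 source 1.0000
3 12 load 0.6400
4 16 source 1.0000
5 20 load 0.7840
6 24 source 1.0000
7 28 load 0.8704
8 32 source 1.0000
9 36 load 0.9222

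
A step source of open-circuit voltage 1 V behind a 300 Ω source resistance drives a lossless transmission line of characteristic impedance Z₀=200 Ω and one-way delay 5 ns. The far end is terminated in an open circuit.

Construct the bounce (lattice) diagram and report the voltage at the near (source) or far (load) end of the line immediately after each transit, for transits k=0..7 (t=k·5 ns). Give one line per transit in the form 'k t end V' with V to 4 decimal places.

0 0 source 0.4000
1 5 load 0.8000
2 10 source 0.8800
3 15 load 0.9600
4 20 source 0.9760
5 25 load 0.9920
6 30 source 0.9952
7 35 load 0.9984

Γ_L=1.000000, Γ_S=0.200000; launch V₁=1·200/500=0.400000
k=0 src: V=0.4000
k=1 load: inc=0.400000, refl=0.400000·1.000000=0.4000; V=0.000000+0.400000+0.400000=0.8000
k=2 src: inc=0.400000, refl=0.400000·0.200000=0.0800; V=0.400000+0.400000+0.080000=0.8800
k=3 load: inc=0.080000, refl=0.080000·1.000000=0.0800; V=0.800000+0.080000+0.080000=0.9600
k=4 src: inc=0.080000, refl=0.080000·0.200000=0.0160; V=0.880000+0.080000+0.016000=0.9760
k=5 load: inc=0.016000, refl=0.016000·1.000000=0.0160; V=0.960000+0.016000+0.016000=0.9920
k=6 src: inc=0.016000, refl=0.016000·0.200000=0.0032; V=0.976000+0.016000+0.003200=0.9952
k=7 load: inc=0.003200, refl=0.003200·1.000000=0.0032; V=0.992000+0.003200+0.003200=0.9984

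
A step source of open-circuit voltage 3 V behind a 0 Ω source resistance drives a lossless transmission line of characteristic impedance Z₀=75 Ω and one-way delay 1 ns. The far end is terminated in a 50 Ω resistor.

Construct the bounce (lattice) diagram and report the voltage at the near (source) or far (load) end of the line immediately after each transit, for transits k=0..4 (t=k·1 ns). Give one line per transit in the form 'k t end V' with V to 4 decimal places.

Γ_L=-0.200000, Γ_S=-1.000000; launch V₁=3·75/75=3.000000
k=0 src: V=3.0000
k=1 load: inc=3.000000, refl=3.000000·-0.200000=-0.6000; V=0.000000+3.000000+-0.600000=2.4000
k=2 src: inc=-0.600000, refl=-0.600000·-1.000000=0.6000; V=3.000000+-0.600000+0.600000=3.0000
k=3 load: inc=0.600000, refl=0.600000·-0.200000=-0.1200; V=2.400000+0.600000+-0.120000=2.8800
k=4 src: inc=-0.120000, refl=-0.120000·-1.000000=0.1200; V=3.000000+-0.120000+0.120000=3.0000

0 0 source 3.0000
1 1 load 2.4000
2 2 source 3.0000
3 3 load 2.8800
4 4 source 3.0000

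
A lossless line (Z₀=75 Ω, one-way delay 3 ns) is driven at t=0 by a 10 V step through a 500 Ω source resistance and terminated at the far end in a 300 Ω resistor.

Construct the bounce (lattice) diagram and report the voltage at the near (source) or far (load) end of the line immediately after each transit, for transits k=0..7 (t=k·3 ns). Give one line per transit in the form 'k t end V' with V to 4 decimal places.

0 0 source 1.3043
1 3 load 2.0870
2 6 source 2.6654
3 9 load 3.0125
4 12 source 3.2690
5 15 load 3.4229
6 18 source 3.5367
7 21 load 3.6049

Γ_L=0.600000, Γ_S=0.739130; launch V₁=10·75/575=1.304348
k=0 src: V=1.3043
k=1 load: inc=1.304348, refl=1.304348·0.600000=0.7826; V=0.000000+1.304348+0.782609=2.0870
k=2 src: inc=0.782609, refl=0.782609·0.739130=0.5784; V=1.304348+0.782609+0.578450=2.6654
k=3 load: inc=0.578450, refl=0.578450·0.600000=0.3471; V=2.086957+0.578450+0.347070=3.0125
k=4 src: inc=0.347070, refl=0.347070·0.739130=0.2565; V=2.665406+0.347070+0.256530=3.2690
k=5 load: inc=0.256530, refl=0.256530·0.600000=0.1539; V=3.012476+0.256530+0.153918=3.4229
k=6 src: inc=0.153918, refl=0.153918·0.739130=0.1138; V=3.269006+0.153918+0.113765=3.5367
k=7 load: inc=0.113765, refl=0.113765·0.600000=0.0683; V=3.422924+0.113765+0.068259=3.6049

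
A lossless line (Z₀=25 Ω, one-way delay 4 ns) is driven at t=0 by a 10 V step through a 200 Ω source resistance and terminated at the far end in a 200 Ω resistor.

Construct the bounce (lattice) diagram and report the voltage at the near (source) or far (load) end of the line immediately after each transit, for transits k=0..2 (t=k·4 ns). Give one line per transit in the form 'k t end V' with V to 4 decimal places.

Γ_L=0.777778, Γ_S=0.777778; launch V₁=10·25/225=1.111111
k=0 src: V=1.1111
k=1 load: inc=1.111111, refl=1.111111·0.777778=0.8642; V=0.000000+1.111111+0.864198=1.9753
k=2 src: inc=0.864198, refl=0.864198·0.777778=0.6722; V=1.111111+0.864198+0.672154=2.6475

0 0 source 1.1111
1 4 load 1.9753
2 8 source 2.6475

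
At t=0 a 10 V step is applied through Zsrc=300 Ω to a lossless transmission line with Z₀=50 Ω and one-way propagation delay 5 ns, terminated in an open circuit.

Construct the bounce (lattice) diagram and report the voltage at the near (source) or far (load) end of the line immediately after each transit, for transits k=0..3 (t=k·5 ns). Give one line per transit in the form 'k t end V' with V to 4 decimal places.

0 0 source 1.4286
1 5 load 2.8571
2 10 source 3.8776
3 15 load 4.8980

Γ_L=1.000000, Γ_S=0.714286; launch V₁=10·50/350=1.428571
k=0 src: V=1.4286
k=1 load: inc=1.428571, refl=1.428571·1.000000=1.4286; V=0.000000+1.428571+1.428571=2.8571
k=2 src: inc=1.428571, refl=1.428571·0.714286=1.0204; V=1.428571+1.428571+1.020408=3.8776
k=3 load: inc=1.020408, refl=1.020408·1.000000=1.0204; V=2.857143+1.020408+1.020408=4.8980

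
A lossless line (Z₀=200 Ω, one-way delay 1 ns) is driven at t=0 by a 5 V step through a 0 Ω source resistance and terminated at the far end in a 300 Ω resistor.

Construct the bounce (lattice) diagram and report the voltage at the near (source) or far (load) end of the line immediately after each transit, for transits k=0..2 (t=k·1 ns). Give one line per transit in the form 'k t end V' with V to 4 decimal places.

Γ_L=0.200000, Γ_S=-1.000000; launch V₁=5·200/200=5.000000
k=0 src: V=5.0000
k=1 load: inc=5.000000, refl=5.000000·0.200000=1.0000; V=0.000000+5.000000+1.000000=6.0000
k=2 src: inc=1.000000, refl=1.000000·-1.000000=-1.0000; V=5.000000+1.000000+-1.000000=5.0000

0 0 source 5.0000
1 1 load 6.0000
2 2 source 5.0000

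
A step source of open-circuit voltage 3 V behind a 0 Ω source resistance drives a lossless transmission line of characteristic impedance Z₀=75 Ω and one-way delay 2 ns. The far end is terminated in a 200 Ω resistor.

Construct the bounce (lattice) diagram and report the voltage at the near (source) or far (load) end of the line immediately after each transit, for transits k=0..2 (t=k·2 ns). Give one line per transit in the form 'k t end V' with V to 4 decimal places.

Γ_L=0.454545, Γ_S=-1.000000; launch V₁=3·75/75=3.000000
k=0 src: V=3.0000
k=1 load: inc=3.000000, refl=3.000000·0.454545=1.3636; V=0.000000+3.000000+1.363636=4.3636
k=2 src: inc=1.363636, refl=1.363636·-1.000000=-1.3636; V=3.000000+1.363636+-1.363636=3.0000

0 0 source 3.0000
1 2 load 4.3636
2 4 source 3.0000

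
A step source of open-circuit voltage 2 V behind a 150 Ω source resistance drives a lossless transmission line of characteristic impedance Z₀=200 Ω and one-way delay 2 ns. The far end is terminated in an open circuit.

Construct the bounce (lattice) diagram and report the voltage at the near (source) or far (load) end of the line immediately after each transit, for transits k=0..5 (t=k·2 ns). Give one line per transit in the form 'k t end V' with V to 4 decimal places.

Γ_L=1.000000, Γ_S=-0.142857; launch V₁=2·200/350=1.142857
k=0 src: V=1.1429
k=1 load: inc=1.142857, refl=1.142857·1.000000=1.1429; V=0.000000+1.142857+1.142857=2.2857
k=2 src: inc=1.142857, refl=1.142857·-0.142857=-0.1633; V=1.142857+1.142857+-0.163265=2.1224
k=3 load: inc=-0.163265, refl=-0.163265·1.000000=-0.1633; V=2.285714+-0.163265+-0.163265=1.9592
k=4 src: inc=-0.163265, refl=-0.163265·-0.142857=0.0233; V=2.122449+-0.163265+0.023324=1.9825
k=5 load: inc=0.023324, refl=0.023324·1.000000=0.0233; V=1.959184+0.023324+0.023324=2.0058

0 0 source 1.1429
1 2 load 2.2857
2 4 source 2.1224
3 6 load 1.9592
4 8 source 1.9825
5 10 load 2.0058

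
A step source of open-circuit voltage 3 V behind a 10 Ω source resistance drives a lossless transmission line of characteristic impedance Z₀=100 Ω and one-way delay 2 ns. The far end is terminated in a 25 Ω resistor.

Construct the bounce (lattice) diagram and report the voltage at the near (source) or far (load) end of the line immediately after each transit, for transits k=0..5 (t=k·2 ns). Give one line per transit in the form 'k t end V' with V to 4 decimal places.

0 0 source 2.7273
1 2 load 1.0909
2 4 source 2.4298
3 6 load 1.6264
4 8 source 2.2837
5 10 load 1.8893

Γ_L=-0.600000, Γ_S=-0.818182; launch V₁=3·100/110=2.727273
k=0 src: V=2.7273
k=1 load: inc=2.727273, refl=2.727273·-0.600000=-1.6364; V=0.000000+2.727273+-1.636364=1.0909
k=2 src: inc=-1.636364, refl=-1.636364·-0.818182=1.3388; V=2.727273+-1.636364+1.338843=2.4298
k=3 load: inc=1.338843, refl=1.338843·-0.600000=-0.8033; V=1.090909+1.338843+-0.803306=1.6264
k=4 src: inc=-0.803306, refl=-0.803306·-0.818182=0.6573; V=2.429752+-0.803306+0.657250=2.2837
k=5 load: inc=0.657250, refl=0.657250·-0.600000=-0.3944; V=1.626446+0.657250+-0.394350=1.8893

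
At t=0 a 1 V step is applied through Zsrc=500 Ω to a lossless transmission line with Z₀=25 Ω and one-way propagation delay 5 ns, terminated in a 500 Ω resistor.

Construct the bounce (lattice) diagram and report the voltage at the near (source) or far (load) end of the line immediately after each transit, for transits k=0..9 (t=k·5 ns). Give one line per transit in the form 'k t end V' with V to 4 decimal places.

Γ_L=0.904762, Γ_S=0.904762; launch V₁=1·25/525=0.047619
k=0 src: V=0.0476
k=1 load: inc=0.047619, refl=0.047619·0.904762=0.0431; V=0.000000+0.047619+0.043084=0.0907
k=2 src: inc=0.043084, refl=0.043084·0.904762=0.0390; V=0.047619+0.043084+0.038981=0.1297
k=3 load: inc=0.038981, refl=0.038981·0.904762=0.0353; V=0.090703+0.038981+0.035268=0.1650
k=4 src: inc=0.035268, refl=0.035268·0.904762=0.0319; V=0.129684+0.035268+0.031909=0.1969
k=5 load: inc=0.031909, refl=0.031909·0.904762=0.0289; V=0.164952+0.031909+0.028870=0.2257
k=6 src: inc=0.028870, refl=0.028870·0.904762=0.0261; V=0.196861+0.028870+0.026121=0.2519
k=7 load: inc=0.026121, refl=0.026121·0.904762=0.0236; V=0.225732+0.026121+0.023633=0.2755
k=8 src: inc=0.023633, refl=0.023633·0.904762=0.0214; V=0.251852+0.023633+0.021382=0.2969
k=9 load: inc=0.021382, refl=0.021382·0.904762=0.0193; V=0.275485+0.021382+0.019346=0.3162

0 0 source 0.0476
1 5 load 0.0907
2 10 source 0.1297
3 15 load 0.1650
4 20 source 0.1969
5 25 load 0.2257
6 30 source 0.2519
7 35 load 0.2755
8 40 source 0.2969
9 45 load 0.3162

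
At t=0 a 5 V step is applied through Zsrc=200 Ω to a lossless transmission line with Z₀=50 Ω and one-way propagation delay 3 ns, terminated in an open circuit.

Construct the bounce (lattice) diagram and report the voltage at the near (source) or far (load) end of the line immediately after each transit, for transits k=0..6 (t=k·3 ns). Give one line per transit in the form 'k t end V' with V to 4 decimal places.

Γ_L=1.000000, Γ_S=0.600000; launch V₁=5·50/250=1.000000
k=0 src: V=1.0000
k=1 load: inc=1.000000, refl=1.000000·1.000000=1.0000; V=0.000000+1.000000+1.000000=2.0000
k=2 src: inc=1.000000, refl=1.000000·0.600000=0.6000; V=1.000000+1.000000+0.600000=2.6000
k=3 load: inc=0.600000, refl=0.600000·1.000000=0.6000; V=2.000000+0.600000+0.600000=3.2000
k=4 src: inc=0.600000, refl=0.600000·0.600000=0.3600; V=2.600000+0.600000+0.360000=3.5600
k=5 load: inc=0.360000, refl=0.360000·1.000000=0.3600; V=3.200000+0.360000+0.360000=3.9200
k=6 src: inc=0.360000, refl=0.360000·0.600000=0.2160; V=3.560000+0.360000+0.216000=4.1360

0 0 source 1.0000
1 3 load 2.0000
2 6 source 2.6000
3 9 load 3.2000
4 12 source 3.5600
5 15 load 3.9200
6 18 source 4.1360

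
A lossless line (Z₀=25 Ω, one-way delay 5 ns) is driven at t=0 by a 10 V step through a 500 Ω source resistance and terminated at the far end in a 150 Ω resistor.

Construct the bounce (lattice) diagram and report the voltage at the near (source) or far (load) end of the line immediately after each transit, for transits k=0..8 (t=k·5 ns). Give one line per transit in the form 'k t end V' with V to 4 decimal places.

Γ_L=0.714286, Γ_S=0.904762; launch V₁=10·25/525=0.476190
k=0 src: V=0.4762
k=1 load: inc=0.476190, refl=0.476190·0.714286=0.3401; V=0.000000+0.476190+0.340136=0.8163
k=2 src: inc=0.340136, refl=0.340136·0.904762=0.3077; V=0.476190+0.340136+0.307742=1.1241
k=3 load: inc=0.307742, refl=0.307742·0.714286=0.2198; V=0.816327+0.307742+0.219816=1.3439
k=4 src: inc=0.219816, refl=0.219816·0.904762=0.1989; V=1.124069+0.219816+0.198881=1.5428
k=5 load: inc=0.198881, refl=0.198881·0.714286=0.1421; V=1.343884+0.198881+0.142058=1.6848
k=6 src: inc=0.142058, refl=0.142058·0.904762=0.1285; V=1.542765+0.142058+0.128529=1.8134
k=7 load: inc=0.128529, refl=0.128529·0.714286=0.0918; V=1.684823+0.128529+0.091806=1.9052
k=8 src: inc=0.091806, refl=0.091806·0.904762=0.0831; V=1.813352+0.091806+0.083063=1.9882

0 0 source 0.4762
1 5 load 0.8163
2 10 source 1.1241
3 15 load 1.3439
4 20 source 1.5428
5 25 load 1.6848
6 30 source 1.8134
7 35 load 1.9052
8 40 source 1.9882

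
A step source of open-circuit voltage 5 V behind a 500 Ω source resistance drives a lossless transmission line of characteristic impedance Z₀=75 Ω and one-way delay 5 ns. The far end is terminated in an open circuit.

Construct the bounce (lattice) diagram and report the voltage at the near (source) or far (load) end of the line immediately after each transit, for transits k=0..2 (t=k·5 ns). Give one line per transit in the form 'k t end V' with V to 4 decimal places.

Γ_L=1.000000, Γ_S=0.739130; launch V₁=5·75/575=0.652174
k=0 src: V=0.6522
k=1 load: inc=0.652174, refl=0.652174·1.000000=0.6522; V=0.000000+0.652174+0.652174=1.3043
k=2 src: inc=0.652174, refl=0.652174·0.739130=0.4820; V=0.652174+0.652174+0.482042=1.7864

0 0 source 0.6522
1 5 load 1.3043
2 10 source 1.7864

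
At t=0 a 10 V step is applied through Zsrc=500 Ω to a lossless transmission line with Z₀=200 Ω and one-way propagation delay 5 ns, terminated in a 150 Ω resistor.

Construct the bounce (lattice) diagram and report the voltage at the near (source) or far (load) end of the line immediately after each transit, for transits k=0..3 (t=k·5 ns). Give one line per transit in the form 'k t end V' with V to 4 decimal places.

0 0 source 2.8571
1 5 load 2.4490
2 10 source 2.2741
3 15 load 2.2990

Γ_L=-0.142857, Γ_S=0.428571; launch V₁=10·200/700=2.857143
k=0 src: V=2.8571
k=1 load: inc=2.857143, refl=2.857143·-0.142857=-0.4082; V=0.000000+2.857143+-0.408163=2.4490
k=2 src: inc=-0.408163, refl=-0.408163·0.428571=-0.1749; V=2.857143+-0.408163+-0.174927=2.2741
k=3 load: inc=-0.174927, refl=-0.174927·-0.142857=0.0250; V=2.448980+-0.174927+0.024990=2.2990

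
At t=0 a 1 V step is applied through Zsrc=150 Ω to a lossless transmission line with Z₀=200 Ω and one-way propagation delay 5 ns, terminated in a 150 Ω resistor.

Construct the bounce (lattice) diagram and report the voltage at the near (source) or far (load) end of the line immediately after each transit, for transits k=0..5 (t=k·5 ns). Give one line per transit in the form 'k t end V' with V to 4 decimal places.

0 0 source 0.5714
1 5 load 0.4898
2 10 source 0.5015
3 15 load 0.4998
4 20 source 0.5000
5 25 load 0.5000

Γ_L=-0.142857, Γ_S=-0.142857; launch V₁=1·200/350=0.571429
k=0 src: V=0.5714
k=1 load: inc=0.571429, refl=0.571429·-0.142857=-0.0816; V=0.000000+0.571429+-0.081633=0.4898
k=2 src: inc=-0.081633, refl=-0.081633·-0.142857=0.0117; V=0.571429+-0.081633+0.011662=0.5015
k=3 load: inc=0.011662, refl=0.011662·-0.142857=-0.0017; V=0.489796+0.011662+-0.001666=0.4998
k=4 src: inc=-0.001666, refl=-0.001666·-0.142857=0.0002; V=0.501458+-0.001666+0.000238=0.5000
k=5 load: inc=0.000238, refl=0.000238·-0.142857=-0.0000; V=0.499792+0.000238+-0.000034=0.5000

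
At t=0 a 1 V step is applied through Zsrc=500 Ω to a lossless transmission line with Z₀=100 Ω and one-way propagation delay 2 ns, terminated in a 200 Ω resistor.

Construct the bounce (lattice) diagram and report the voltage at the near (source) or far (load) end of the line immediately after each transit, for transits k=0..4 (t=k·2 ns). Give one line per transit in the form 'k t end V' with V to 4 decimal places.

0 0 source 0.1667
1 2 load 0.2222
2 4 source 0.2593
3 6 load 0.2716
4 8 source 0.2798

Γ_L=0.333333, Γ_S=0.666667; launch V₁=1·100/600=0.166667
k=0 src: V=0.1667
k=1 load: inc=0.166667, refl=0.166667·0.333333=0.0556; V=0.000000+0.166667+0.055556=0.2222
k=2 src: inc=0.055556, refl=0.055556·0.666667=0.0370; V=0.166667+0.055556+0.037037=0.2593
k=3 load: inc=0.037037, refl=0.037037·0.333333=0.0123; V=0.222222+0.037037+0.012346=0.2716
k=4 src: inc=0.012346, refl=0.012346·0.666667=0.0082; V=0.259259+0.012346+0.008230=0.2798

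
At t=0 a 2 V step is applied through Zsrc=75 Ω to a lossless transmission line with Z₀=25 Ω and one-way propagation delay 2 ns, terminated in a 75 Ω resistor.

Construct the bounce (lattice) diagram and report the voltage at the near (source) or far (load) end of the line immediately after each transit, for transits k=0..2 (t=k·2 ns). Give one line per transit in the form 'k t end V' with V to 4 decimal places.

0 0 source 0.5000
1 2 load 0.7500
2 4 source 0.8750

Γ_L=0.500000, Γ_S=0.500000; launch V₁=2·25/100=0.500000
k=0 src: V=0.5000
k=1 load: inc=0.500000, refl=0.500000·0.500000=0.2500; V=0.000000+0.500000+0.250000=0.7500
k=2 src: inc=0.250000, refl=0.250000·0.500000=0.1250; V=0.500000+0.250000+0.125000=0.8750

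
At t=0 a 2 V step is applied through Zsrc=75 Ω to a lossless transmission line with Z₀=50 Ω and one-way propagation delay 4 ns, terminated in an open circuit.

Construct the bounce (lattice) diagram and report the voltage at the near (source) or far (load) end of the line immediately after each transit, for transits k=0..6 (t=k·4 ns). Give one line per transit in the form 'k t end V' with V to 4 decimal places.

Γ_L=1.000000, Γ_S=0.200000; launch V₁=2·50/125=0.800000
k=0 src: V=0.8000
k=1 load: inc=0.800000, refl=0.800000·1.000000=0.8000; V=0.000000+0.800000+0.800000=1.6000
k=2 src: inc=0.800000, refl=0.800000·0.200000=0.1600; V=0.800000+0.800000+0.160000=1.7600
k=3 load: inc=0.160000, refl=0.160000·1.000000=0.1600; V=1.600000+0.160000+0.160000=1.9200
k=4 src: inc=0.160000, refl=0.160000·0.200000=0.0320; V=1.760000+0.160000+0.032000=1.9520
k=5 load: inc=0.032000, refl=0.032000·1.000000=0.0320; V=1.920000+0.032000+0.032000=1.9840
k=6 src: inc=0.032000, refl=0.032000·0.200000=0.0064; V=1.952000+0.032000+0.006400=1.9904

0 0 source 0.8000
1 4 load 1.6000
2 8 source 1.7600
3 12 load 1.9200
4 16 source 1.9520
5 20 load 1.9840
6 24 source 1.9904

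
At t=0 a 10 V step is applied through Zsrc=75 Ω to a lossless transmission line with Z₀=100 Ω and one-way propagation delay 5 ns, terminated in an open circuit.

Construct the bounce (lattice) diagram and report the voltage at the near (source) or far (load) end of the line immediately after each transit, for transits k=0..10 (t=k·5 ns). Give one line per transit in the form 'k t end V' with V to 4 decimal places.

0 0 source 5.7143
1 5 load 11.4286
2 10 source 10.6122
3 15 load 9.7959
4 20 source 9.9125
5 25 load 10.0292
6 30 source 10.0125
7 35 load 9.9958
8 40 source 9.9982
9 45 load 10.0006
10 50 source 10.0003

Γ_L=1.000000, Γ_S=-0.142857; launch V₁=10·100/175=5.714286
k=0 src: V=5.7143
k=1 load: inc=5.714286, refl=5.714286·1.000000=5.7143; V=0.000000+5.714286+5.714286=11.4286
k=2 src: inc=5.714286, refl=5.714286·-0.142857=-0.8163; V=5.714286+5.714286+-0.816327=10.6122
k=3 load: inc=-0.816327, refl=-0.816327·1.000000=-0.8163; V=11.428571+-0.816327+-0.816327=9.7959
k=4 src: inc=-0.816327, refl=-0.816327·-0.142857=0.1166; V=10.612245+-0.816327+0.116618=9.9125
k=5 load: inc=0.116618, refl=0.116618·1.000000=0.1166; V=9.795918+0.116618+0.116618=10.0292
k=6 src: inc=0.116618, refl=0.116618·-0.142857=-0.0167; V=9.912536+0.116618+-0.016660=10.0125
k=7 load: inc=-0.016660, refl=-0.016660·1.000000=-0.0167; V=10.029155+-0.016660+-0.016660=9.9958
k=8 src: inc=-0.016660, refl=-0.016660·-0.142857=0.0024; V=10.012495+-0.016660+0.002380=9.9982
k=9 load: inc=0.002380, refl=0.002380·1.000000=0.0024; V=9.995835+0.002380+0.002380=10.0006
k=10 src: inc=0.002380, refl=0.002380·-0.142857=-0.0003; V=9.998215+0.002380+-0.000340=10.0003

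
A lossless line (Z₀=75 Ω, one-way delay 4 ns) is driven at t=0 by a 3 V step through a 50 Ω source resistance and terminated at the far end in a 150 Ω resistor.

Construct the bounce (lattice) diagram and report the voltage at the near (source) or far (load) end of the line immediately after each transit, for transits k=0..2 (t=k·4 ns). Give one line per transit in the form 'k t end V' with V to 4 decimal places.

0 0 source 1.8000
1 4 load 2.4000
2 8 source 2.2800

Γ_L=0.333333, Γ_S=-0.200000; launch V₁=3·75/125=1.800000
k=0 src: V=1.8000
k=1 load: inc=1.800000, refl=1.800000·0.333333=0.6000; V=0.000000+1.800000+0.600000=2.4000
k=2 src: inc=0.600000, refl=0.600000·-0.200000=-0.1200; V=1.800000+0.600000+-0.120000=2.2800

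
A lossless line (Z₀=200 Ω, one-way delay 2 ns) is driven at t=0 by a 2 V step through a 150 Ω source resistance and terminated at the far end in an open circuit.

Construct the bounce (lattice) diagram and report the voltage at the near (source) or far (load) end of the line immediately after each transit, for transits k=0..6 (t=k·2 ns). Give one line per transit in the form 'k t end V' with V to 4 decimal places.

0 0 source 1.1429
1 2 load 2.2857
2 4 source 2.1224
3 6 load 1.9592
4 8 source 1.9825
5 10 load 2.0058
6 12 source 2.0025

Γ_L=1.000000, Γ_S=-0.142857; launch V₁=2·200/350=1.142857
k=0 src: V=1.1429
k=1 load: inc=1.142857, refl=1.142857·1.000000=1.1429; V=0.000000+1.142857+1.142857=2.2857
k=2 src: inc=1.142857, refl=1.142857·-0.142857=-0.1633; V=1.142857+1.142857+-0.163265=2.1224
k=3 load: inc=-0.163265, refl=-0.163265·1.000000=-0.1633; V=2.285714+-0.163265+-0.163265=1.9592
k=4 src: inc=-0.163265, refl=-0.163265·-0.142857=0.0233; V=2.122449+-0.163265+0.023324=1.9825
k=5 load: inc=0.023324, refl=0.023324·1.000000=0.0233; V=1.959184+0.023324+0.023324=2.0058
k=6 src: inc=0.023324, refl=0.023324·-0.142857=-0.0033; V=1.982507+0.023324+-0.003332=2.0025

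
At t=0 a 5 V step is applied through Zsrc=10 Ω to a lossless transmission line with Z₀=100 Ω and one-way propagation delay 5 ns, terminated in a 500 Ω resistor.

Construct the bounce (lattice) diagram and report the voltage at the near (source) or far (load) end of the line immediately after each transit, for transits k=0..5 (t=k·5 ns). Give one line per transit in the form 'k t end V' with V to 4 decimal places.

Γ_L=0.666667, Γ_S=-0.818182; launch V₁=5·100/110=4.545455
k=0 src: V=4.5455
k=1 load: inc=4.545455, refl=4.545455·0.666667=3.0303; V=0.000000+4.545455+3.030303=7.5758
k=2 src: inc=3.030303, refl=3.030303·-0.818182=-2.4793; V=4.545455+3.030303+-2.479339=5.0964
k=3 load: inc=-2.479339, refl=-2.479339·0.666667=-1.6529; V=7.575758+-2.479339+-1.652893=3.4435
k=4 src: inc=-1.652893, refl=-1.652893·-0.818182=1.3524; V=5.096419+-1.652893+1.352367=4.7959
k=5 load: inc=1.352367, refl=1.352367·0.666667=0.9016; V=3.443526+1.352367+0.901578=5.6975

0 0 source 4.5455
1 5 load 7.5758
2 10 source 5.0964
3 15 load 3.4435
4 20 source 4.7959
5 25 load 5.6975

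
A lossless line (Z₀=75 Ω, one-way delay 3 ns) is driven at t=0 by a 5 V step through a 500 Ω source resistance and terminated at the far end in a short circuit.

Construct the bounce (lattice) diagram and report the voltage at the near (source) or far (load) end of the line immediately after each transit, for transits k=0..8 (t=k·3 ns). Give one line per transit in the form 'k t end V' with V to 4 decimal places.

0 0 source 0.6522
1 3 load 0.0000
2 6 source -0.4820
3 9 load 0.0000
4 12 source 0.3563
5 15 load 0.0000
6 18 source -0.2633
7 21 load 0.0000
8 24 source 0.1946

Γ_L=-1.000000, Γ_S=0.739130; launch V₁=5·75/575=0.652174
k=0 src: V=0.6522
k=1 load: inc=0.652174, refl=0.652174·-1.000000=-0.6522; V=0.000000+0.652174+-0.652174=0.0000
k=2 src: inc=-0.652174, refl=-0.652174·0.739130=-0.4820; V=0.652174+-0.652174+-0.482042=-0.4820
k=3 load: inc=-0.482042, refl=-0.482042·-1.000000=0.4820; V=0.000000+-0.482042+0.482042=0.0000
k=4 src: inc=0.482042, refl=0.482042·0.739130=0.3563; V=-0.482042+0.482042+0.356292=0.3563
k=5 load: inc=0.356292, refl=0.356292·-1.000000=-0.3563; V=0.000000+0.356292+-0.356292=0.0000
k=6 src: inc=-0.356292, refl=-0.356292·0.739130=-0.2633; V=0.356292+-0.356292+-0.263346=-0.2633
k=7 load: inc=-0.263346, refl=-0.263346·-1.000000=0.2633; V=0.000000+-0.263346+0.263346=0.0000
k=8 src: inc=0.263346, refl=0.263346·0.739130=0.1946; V=-0.263346+0.263346+0.194647=0.1946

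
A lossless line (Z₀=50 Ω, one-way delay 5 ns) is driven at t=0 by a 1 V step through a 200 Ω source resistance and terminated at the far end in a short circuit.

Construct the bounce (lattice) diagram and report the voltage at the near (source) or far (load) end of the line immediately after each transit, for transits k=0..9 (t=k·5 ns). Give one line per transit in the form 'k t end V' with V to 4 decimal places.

Γ_L=-1.000000, Γ_S=0.600000; launch V₁=1·50/250=0.200000
k=0 src: V=0.2000
k=1 load: inc=0.200000, refl=0.200000·-1.000000=-0.2000; V=0.000000+0.200000+-0.200000=0.0000
k=2 src: inc=-0.200000, refl=-0.200000·0.600000=-0.1200; V=0.200000+-0.200000+-0.120000=-0.1200
k=3 load: inc=-0.120000, refl=-0.120000·-1.000000=0.1200; V=0.000000+-0.120000+0.120000=0.0000
k=4 src: inc=0.120000, refl=0.120000·0.600000=0.0720; V=-0.120000+0.120000+0.072000=0.0720
k=5 load: inc=0.072000, refl=0.072000·-1.000000=-0.0720; V=0.000000+0.072000+-0.072000=0.0000
k=6 src: inc=-0.072000, refl=-0.072000·0.600000=-0.0432; V=0.072000+-0.072000+-0.043200=-0.0432
k=7 load: inc=-0.043200, refl=-0.043200·-1.000000=0.0432; V=0.000000+-0.043200+0.043200=0.0000
k=8 src: inc=0.043200, refl=0.043200·0.600000=0.0259; V=-0.043200+0.043200+0.025920=0.0259
k=9 load: inc=0.025920, refl=0.025920·-1.000000=-0.0259; V=0.000000+0.025920+-0.025920=0.0000

0 0 source 0.2000
1 5 load 0.0000
2 10 source -0.1200
3 15 load 0.0000
4 20 source 0.0720
5 25 load 0.0000
6 30 source -0.0432
7 35 load 0.0000
8 40 source 0.0259
9 45 load 0.0000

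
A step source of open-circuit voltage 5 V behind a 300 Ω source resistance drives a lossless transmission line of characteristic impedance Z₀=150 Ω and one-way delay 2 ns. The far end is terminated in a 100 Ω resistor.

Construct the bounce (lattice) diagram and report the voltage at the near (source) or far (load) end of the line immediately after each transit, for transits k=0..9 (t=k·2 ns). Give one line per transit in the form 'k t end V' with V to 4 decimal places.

Γ_L=-0.200000, Γ_S=0.333333; launch V₁=5·150/450=1.666667
k=0 src: V=1.6667
k=1 load: inc=1.666667, refl=1.666667·-0.200000=-0.3333; V=0.000000+1.666667+-0.333333=1.3333
k=2 src: inc=-0.333333, refl=-0.333333·0.333333=-0.1111; V=1.666667+-0.333333+-0.111111=1.2222
k=3 load: inc=-0.111111, refl=-0.111111·-0.200000=0.0222; V=1.333333+-0.111111+0.022222=1.2444
k=4 src: inc=0.022222, refl=0.022222·0.333333=0.0074; V=1.222222+0.022222+0.007407=1.2519
k=5 load: inc=0.007407, refl=0.007407·-0.200000=-0.0015; V=1.244444+0.007407+-0.001481=1.2504
k=6 src: inc=-0.001481, refl=-0.001481·0.333333=-0.0005; V=1.251852+-0.001481+-0.000494=1.2499
k=7 load: inc=-0.000494, refl=-0.000494·-0.200000=0.0001; V=1.250370+-0.000494+0.000099=1.2500
k=8 src: inc=0.000099, refl=0.000099·0.333333=0.0000; V=1.249877+0.000099+0.000033=1.2500
k=9 load: inc=0.000033, refl=0.000033·-0.200000=-0.0000; V=1.249975+0.000033+-0.000007=1.2500

0 0 source 1.6667
1 2 load 1.3333
2 4 source 1.2222
3 6 load 1.2444
4 8 source 1.2519
5 10 load 1.2504
6 12 source 1.2499
7 14 load 1.2500
8 16 source 1.2500
9 18 load 1.2500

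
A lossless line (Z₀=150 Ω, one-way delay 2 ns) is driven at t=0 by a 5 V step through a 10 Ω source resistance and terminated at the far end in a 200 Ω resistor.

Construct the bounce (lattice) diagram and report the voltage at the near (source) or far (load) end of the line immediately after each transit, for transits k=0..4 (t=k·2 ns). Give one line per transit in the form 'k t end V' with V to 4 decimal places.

0 0 source 4.6875
1 2 load 5.3571
2 4 source 4.7712
3 6 load 4.6875
4 8 source 4.7607

Γ_L=0.142857, Γ_S=-0.875000; launch V₁=5·150/160=4.687500
k=0 src: V=4.6875
k=1 load: inc=4.687500, refl=4.687500·0.142857=0.6696; V=0.000000+4.687500+0.669643=5.3571
k=2 src: inc=0.669643, refl=0.669643·-0.875000=-0.5859; V=4.687500+0.669643+-0.585938=4.7712
k=3 load: inc=-0.585938, refl=-0.585938·0.142857=-0.0837; V=5.357143+-0.585938+-0.083705=4.6875
k=4 src: inc=-0.083705, refl=-0.083705·-0.875000=0.0732; V=4.771205+-0.083705+0.073242=4.7607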